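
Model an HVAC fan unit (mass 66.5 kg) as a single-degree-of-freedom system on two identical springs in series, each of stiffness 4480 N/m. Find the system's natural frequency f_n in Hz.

Series springs: 1/k_eq = 2/4480, so k_eq = 4480/2 = 2240 N/m.
ω_n = √(k_eq/m) = √(2240/66.5) = √33.68 = 5.804 rad/s.
f_n = ω_n/(2π) = 5.804/6.283 = 0.9237 Hz.

0.924 Hz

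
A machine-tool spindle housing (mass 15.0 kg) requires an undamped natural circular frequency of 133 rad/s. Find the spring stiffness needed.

k = m·ω_n² = 15.0 × 133.0² = 15.0 × 17690 = 265300 N/m.

265000 N/m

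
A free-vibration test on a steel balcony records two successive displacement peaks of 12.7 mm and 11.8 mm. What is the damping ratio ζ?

Logarithmic decrement δ = (1/n)·ln(x₀/x_n) = (1/1)·ln(12.7/11.8) = (1/1)·ln(1.076) = 0.07350.
ζ = δ/√(4π² + δ²) = 0.07350/√(39.48 + 0.00540) = 0.07350/6.284 = 0.01170.

0.0117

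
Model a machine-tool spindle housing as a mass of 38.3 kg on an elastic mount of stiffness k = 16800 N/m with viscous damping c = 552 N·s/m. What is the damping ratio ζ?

ω_n = √(k/m) = √(16800/38.3) = 20.94 rad/s.
Critical damping c_c = 2√(k·m) = 2√(16800 × 38.3) = 1604 N·s/m, so ζ = c/c_c = 552/1604 = 0.3441.

0.344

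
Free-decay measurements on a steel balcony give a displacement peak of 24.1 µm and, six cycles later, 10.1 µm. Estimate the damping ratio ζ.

0.0231

Logarithmic decrement δ = (1/n)·ln(x₀/x_n) = (1/6)·ln(24.1/10.1) = (1/6)·ln(2.386) = 0.1449.
ζ = δ/√(4π² + δ²) = 0.1449/√(39.48 + 0.0210) = 0.1449/6.285 = 0.02306.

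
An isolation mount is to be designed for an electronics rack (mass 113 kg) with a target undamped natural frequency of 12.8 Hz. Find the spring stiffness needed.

731000 N/m

ω_n = 2πf_n = 2π × 12.8 = 80.42 rad/s.
k = m·ω_n² = 113 × 80.42² = 113 × 6468 = 730900 N/m.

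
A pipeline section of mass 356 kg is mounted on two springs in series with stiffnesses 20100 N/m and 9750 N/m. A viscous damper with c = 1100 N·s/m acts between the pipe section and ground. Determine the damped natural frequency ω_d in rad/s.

Series springs: 1/k_eq = 1/20100 + 1/9750 = 0.0001523, so k_eq = 6565 N/m.
ω_n = √(k_eq/m) = √(6565/356) = 4.294 rad/s.
Critical damping c_c = 2√(k_eq·m) = 2√(6565 × 356) = 3058 N·s/m, so ζ = c/c_c = 1100/3058 = 0.3598.
ω_d = ω_n√(1 − ζ²) = 4.294 × √(1 − 0.129) = 4.007 rad/s.

4.01 rad/s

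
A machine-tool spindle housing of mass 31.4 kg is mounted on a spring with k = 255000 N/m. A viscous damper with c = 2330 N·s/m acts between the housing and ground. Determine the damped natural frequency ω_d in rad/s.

ω_n = √(k/m) = √(255000/31.4) = 90.12 rad/s.
Critical damping c_c = 2√(k·m) = 2√(255000 × 31.4) = 5659 N·s/m, so ζ = c/c_c = 2330/5659 = 0.4117.
ω_d = ω_n√(1 − ζ²) = 90.12 × √(1 − 0.170) = 82.12 rad/s.

82.1 rad/s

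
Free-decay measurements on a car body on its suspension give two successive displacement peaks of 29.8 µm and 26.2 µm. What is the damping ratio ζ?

0.0205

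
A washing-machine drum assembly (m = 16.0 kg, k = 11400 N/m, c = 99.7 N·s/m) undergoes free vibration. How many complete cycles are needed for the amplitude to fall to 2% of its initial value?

6 cycles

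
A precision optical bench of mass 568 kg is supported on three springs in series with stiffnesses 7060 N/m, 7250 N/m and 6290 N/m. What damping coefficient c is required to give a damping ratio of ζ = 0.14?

319 N·s/m

Series springs: 1/k_eq = 1/7060 + 1/7250 + 1/6290 = 0.0004386, so k_eq = 2280 N/m.
c_c = 2√(k_eq·m) = 2√(2280 × 568) = 2276 N·s/m.
c = ζ·c_c = 0.14 × 2276 = 318.7 N·s/m.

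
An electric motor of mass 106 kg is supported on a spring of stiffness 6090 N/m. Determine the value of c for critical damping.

c_c = 2√(k·m) = 2√(6090 × 106) = 2 × 803.5 = 1607 N·s/m.

1610 N·s/m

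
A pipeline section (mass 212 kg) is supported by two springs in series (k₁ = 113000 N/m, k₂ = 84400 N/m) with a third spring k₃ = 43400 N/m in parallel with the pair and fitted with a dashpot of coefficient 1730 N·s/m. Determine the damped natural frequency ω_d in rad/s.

20.4 rad/s

Series pair: k_s = k₁k₂/(k₁+k₂) = (113000)(84400)/(113000 + 84400) = 48310 N/m. In parallel with k₃: k_eq = 48310 + 43400 = 91710 N/m.
ω_n = √(k_eq/m) = √(91710/212) = 20.80 rad/s.
Critical damping c_c = 2√(k_eq·m) = 2√(91710 × 212) = 8819 N·s/m, so ζ = c/c_c = 1730/8819 = 0.1962.
ω_d = ω_n√(1 − ζ²) = 20.80 × √(1 − 0.0385) = 20.40 rad/s.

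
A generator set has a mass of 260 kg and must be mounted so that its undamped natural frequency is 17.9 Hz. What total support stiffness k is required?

3290000 N/m

ω_n = 2πf_n = 2π × 17.9 = 112.5 rad/s.
k = m·ω_n² = 260 × 112.5² = 260 × 12650 = 3289000 N/m.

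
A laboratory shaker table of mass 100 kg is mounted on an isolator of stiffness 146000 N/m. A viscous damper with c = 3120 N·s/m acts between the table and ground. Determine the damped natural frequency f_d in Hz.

5.55 Hz

ω_n = √(k/m) = √(146000/100) = 38.21 rad/s.
Critical damping c_c = 2√(k·m) = 2√(146000 × 100) = 7642 N·s/m, so ζ = c/c_c = 3120/7642 = 0.4083.
ω_d = ω_n√(1 − ζ²) = 38.21 × √(1 − 0.167) = 34.88 rad/s.
f_d = ω_d/(2π) = 5.551 Hz.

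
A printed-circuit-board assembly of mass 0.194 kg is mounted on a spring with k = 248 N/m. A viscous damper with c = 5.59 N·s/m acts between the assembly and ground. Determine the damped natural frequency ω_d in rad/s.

ω_n = √(k/m) = √(248.0/0.194) = 35.75 rad/s.
Critical damping c_c = 2√(k·m) = 2√(248.0 × 0.194) = 13.87 N·s/m, so ζ = c/c_c = 5.59/13.87 = 0.4030.
ω_d = ω_n√(1 − ζ²) = 35.75 × √(1 − 0.162) = 32.72 rad/s.

32.7 rad/s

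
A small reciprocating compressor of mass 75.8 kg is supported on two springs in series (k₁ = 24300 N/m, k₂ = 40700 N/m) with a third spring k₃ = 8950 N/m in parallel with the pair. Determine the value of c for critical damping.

Series pair: k_s = k₁k₂/(k₁+k₂) = (24300)(40700)/(24300 + 40700) = 15220 N/m. In parallel with k₃: k_eq = 15220 + 8950 = 24170 N/m.
c_c = 2√(k_eq·m) = 2√(24170 × 75.8) = 2 × 1353 = 2707 N·s/m.

2710 N·s/m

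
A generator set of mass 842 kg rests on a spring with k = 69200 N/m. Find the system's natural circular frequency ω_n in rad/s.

9.07 rad/s

ω_n = √(k/m) = √(69200/842) = √82.19 = 9.066 rad/s.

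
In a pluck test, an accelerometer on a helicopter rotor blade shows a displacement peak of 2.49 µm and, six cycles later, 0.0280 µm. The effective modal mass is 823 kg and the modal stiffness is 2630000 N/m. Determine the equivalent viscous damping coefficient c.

11000 N·s/m

Logarithmic decrement δ = (1/n)·ln(x₀/x_n) = (1/6)·ln(2.49/0.0280) = (1/6)·ln(88.93) = 0.7480.
ζ = δ/√(4π² + δ²) = 0.7480/√(39.48 + 0.559) = 0.7480/6.328 = 0.1182.
c = ζ · 2√(km) = 0.1182 × 2√(2630000 × 823) = 0.1182 × 93050 = 11000 N·s/m.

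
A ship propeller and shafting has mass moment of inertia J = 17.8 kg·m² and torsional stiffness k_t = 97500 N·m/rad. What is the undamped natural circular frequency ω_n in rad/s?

74.0 rad/s

ω_n = √(k_t/J) = √(97500/17.8) = √5478 = 74.01 rad/s.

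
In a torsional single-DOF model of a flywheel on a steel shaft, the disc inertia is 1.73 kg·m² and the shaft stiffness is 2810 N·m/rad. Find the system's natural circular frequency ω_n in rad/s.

ω_n = √(k_t/J) = √(2810/1.73) = √1624 = 40.30 rad/s.

40.3 rad/s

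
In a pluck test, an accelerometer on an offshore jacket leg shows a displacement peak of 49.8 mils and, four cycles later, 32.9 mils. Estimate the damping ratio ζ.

Logarithmic decrement δ = (1/n)·ln(x₀/x_n) = (1/4)·ln(49.8/32.9) = (1/4)·ln(1.514) = 0.1036.
ζ = δ/√(4π² + δ²) = 0.1036/√(39.48 + 0.0107) = 0.1036/6.284 = 0.01649.

0.0165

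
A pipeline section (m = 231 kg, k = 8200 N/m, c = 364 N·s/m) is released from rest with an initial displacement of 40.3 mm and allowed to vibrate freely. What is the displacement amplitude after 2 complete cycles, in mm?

7.54 mm

ζ = c/(2√(km)) = 364/(2√(8200 × 231)) = 364/2753 = 0.1322.
Logarithmic decrement δ = 2πζ/√(1 − ζ²) = 2π × 0.1322/√(1 − 0.0175) = 0.8382.
After n cycles, x_n/x₀ = e^(−nδ), so x_2 = 40.3 × e^(−2 × 0.8382) = 40.3 × 0.1870 = 7.537 mm.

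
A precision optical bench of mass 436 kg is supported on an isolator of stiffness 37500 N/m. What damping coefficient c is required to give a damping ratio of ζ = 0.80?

c_c = 2√(k·m) = 2√(37500 × 436) = 8087 N·s/m.
c = ζ·c_c = 0.80 × 8087 = 6470 N·s/m.

6470 N·s/m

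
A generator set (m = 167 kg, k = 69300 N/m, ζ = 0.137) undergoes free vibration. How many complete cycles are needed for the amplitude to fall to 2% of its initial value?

Logarithmic decrement δ = 2πζ/√(1 − ζ²) = 2π × 0.1370/√(1 − 0.0188) = 0.8690.
x_n/x₀ = e^(−nδ) ≤ 0.02; take ln: n ≥ ln(1/0.02)/δ = 3.912/0.8690 = 4.502.
So 5 complete cycles are required.

5 cycles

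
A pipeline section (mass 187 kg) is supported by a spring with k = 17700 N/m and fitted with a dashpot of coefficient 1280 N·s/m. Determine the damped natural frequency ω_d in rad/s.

ω_n = √(k/m) = √(17700/187) = 9.729 rad/s.
Critical damping c_c = 2√(k·m) = 2√(17700 × 187) = 3639 N·s/m, so ζ = c/c_c = 1280/3639 = 0.3518.
ω_d = ω_n√(1 − ζ²) = 9.729 × √(1 − 0.124) = 9.107 rad/s.

9.11 rad/s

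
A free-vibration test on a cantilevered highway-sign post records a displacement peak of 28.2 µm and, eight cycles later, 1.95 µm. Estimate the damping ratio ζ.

0.0531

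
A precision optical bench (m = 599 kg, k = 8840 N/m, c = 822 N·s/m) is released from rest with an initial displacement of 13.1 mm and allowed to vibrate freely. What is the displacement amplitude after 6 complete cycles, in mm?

0.0140 mm

ζ = c/(2√(km)) = 822/(2√(8840 × 599)) = 822/4602 = 0.1786.
Logarithmic decrement δ = 2πζ/√(1 − ζ²) = 2π × 0.1786/√(1 − 0.0319) = 1.141.
After n cycles, x_n/x₀ = e^(−nδ), so x_6 = 13.1 × e^(−6 × 1.141) = 13.1 × 0.001066 = 0.01397 mm.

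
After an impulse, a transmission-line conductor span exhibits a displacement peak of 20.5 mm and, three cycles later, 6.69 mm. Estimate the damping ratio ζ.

0.0593

Logarithmic decrement δ = (1/n)·ln(x₀/x_n) = (1/3)·ln(20.5/6.69) = (1/3)·ln(3.064) = 0.3733.
ζ = δ/√(4π² + δ²) = 0.3733/√(39.48 + 0.139) = 0.3733/6.294 = 0.05930.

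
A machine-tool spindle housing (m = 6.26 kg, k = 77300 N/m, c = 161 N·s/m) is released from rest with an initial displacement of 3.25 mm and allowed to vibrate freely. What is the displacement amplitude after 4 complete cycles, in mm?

0.174 mm

ζ = c/(2√(km)) = 161/(2√(77300 × 6.26)) = 161/1391 = 0.1157.
Logarithmic decrement δ = 2πζ/√(1 − ζ²) = 2π × 0.1157/√(1 − 0.0134) = 0.7320.
After n cycles, x_n/x₀ = e^(−nδ), so x_4 = 3.25 × e^(−4 × 0.7320) = 3.25 × 0.05350 = 0.1739 mm.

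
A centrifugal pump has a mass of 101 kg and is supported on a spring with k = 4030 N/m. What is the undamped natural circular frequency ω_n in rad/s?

6.32 rad/s

ω_n = √(k/m) = √(4030/101) = √39.90 = 6.317 rad/s.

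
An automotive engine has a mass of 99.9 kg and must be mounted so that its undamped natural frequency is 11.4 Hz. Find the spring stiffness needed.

513000 N/m

ω_n = 2πf_n = 2π × 11.4 = 71.63 rad/s.
k = m·ω_n² = 99.9 × 71.63² = 99.9 × 5131 = 512500 N/m.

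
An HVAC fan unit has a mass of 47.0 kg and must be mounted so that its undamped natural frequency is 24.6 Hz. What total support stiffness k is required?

1120000 N/m

ω_n = 2πf_n = 2π × 24.6 = 154.6 rad/s.
k = m·ω_n² = 47.0 × 154.6² = 47.0 × 23890 = 1123000 N/m.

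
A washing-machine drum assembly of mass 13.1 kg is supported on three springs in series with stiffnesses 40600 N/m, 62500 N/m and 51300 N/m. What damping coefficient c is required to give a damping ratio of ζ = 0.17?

159 N·s/m

Series springs: 1/k_eq = 1/40600 + 1/62500 + 1/51300 = 6.012×10^-5, so k_eq = 16630 N/m.
c_c = 2√(k_eq·m) = 2√(16630 × 13.1) = 933.6 N·s/m.
c = ζ·c_c = 0.17 × 933.6 = 158.7 N·s/m.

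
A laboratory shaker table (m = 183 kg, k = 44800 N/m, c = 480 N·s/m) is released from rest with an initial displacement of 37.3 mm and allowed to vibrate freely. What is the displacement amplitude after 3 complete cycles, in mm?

ζ = c/(2√(km)) = 480/(2√(44800 × 183)) = 480/5727 = 0.08382.
Logarithmic decrement δ = 2πζ/√(1 − ζ²) = 2π × 0.08382/√(1 − 0.00703) = 0.5285.
After n cycles, x_n/x₀ = e^(−nδ), so x_3 = 37.3 × e^(−3 × 0.5285) = 37.3 × 0.2048 = 7.640 mm.

7.64 mm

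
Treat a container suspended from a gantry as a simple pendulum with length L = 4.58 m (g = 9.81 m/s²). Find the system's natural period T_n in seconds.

For a simple pendulum ω_n = √(g/L) = √(9.81/4.58) = √2.142 = 1.464 rad/s.
T_n = 2π/ω_n = 6.283/1.464 = 4.293 s.

4.29 s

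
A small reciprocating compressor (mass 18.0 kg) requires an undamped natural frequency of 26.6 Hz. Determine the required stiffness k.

503000 N/m

ω_n = 2πf_n = 2π × 26.6 = 167.1 rad/s.
k = m·ω_n² = 18.0 × 167.1² = 18.0 × 27930 = 502800 N/m.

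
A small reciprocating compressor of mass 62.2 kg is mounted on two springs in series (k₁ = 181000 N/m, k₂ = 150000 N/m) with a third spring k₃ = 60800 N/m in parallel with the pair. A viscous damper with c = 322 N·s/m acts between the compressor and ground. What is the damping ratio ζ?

Series pair: k_s = k₁k₂/(k₁+k₂) = (181000)(150000)/(181000 + 150000) = 82020 N/m. In parallel with k₃: k_eq = 82020 + 60800 = 142800 N/m.
ω_n = √(k_eq/m) = √(142800/62.2) = 47.92 rad/s.
Critical damping c_c = 2√(k_eq·m) = 2√(142800 × 62.2) = 5961 N·s/m, so ζ = c/c_c = 322/5961 = 0.05402.

0.0540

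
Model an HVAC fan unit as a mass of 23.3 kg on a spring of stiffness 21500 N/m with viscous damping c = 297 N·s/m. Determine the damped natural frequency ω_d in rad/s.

ω_n = √(k/m) = √(21500/23.3) = 30.38 rad/s.
Critical damping c_c = 2√(k·m) = 2√(21500 × 23.3) = 1416 N·s/m, so ζ = c/c_c = 297/1416 = 0.2098.
ω_d = ω_n√(1 − ζ²) = 30.38 × √(1 − 0.0440) = 29.70 rad/s.

29.7 rad/s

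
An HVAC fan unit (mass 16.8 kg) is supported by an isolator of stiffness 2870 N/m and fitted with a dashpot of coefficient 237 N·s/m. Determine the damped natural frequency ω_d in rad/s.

ω_n = √(k/m) = √(2870/16.8) = 13.07 rad/s.
Critical damping c_c = 2√(k·m) = 2√(2870 × 16.8) = 439.2 N·s/m, so ζ = c/c_c = 237/439.2 = 0.5397.
ω_d = ω_n√(1 − ζ²) = 13.07 × √(1 − 0.291) = 11.00 rad/s.

11.0 rad/s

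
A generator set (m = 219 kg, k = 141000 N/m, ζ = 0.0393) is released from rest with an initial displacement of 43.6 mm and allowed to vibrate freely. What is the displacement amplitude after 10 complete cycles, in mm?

Logarithmic decrement δ = 2πζ/√(1 − ζ²) = 2π × 0.03930/√(1 − 0.00154) = 0.2471.
After n cycles, x_n/x₀ = e^(−nδ), so x_10 = 43.6 × e^(−10 × 0.2471) = 43.6 × 0.08448 = 3.683 mm.

3.68 mm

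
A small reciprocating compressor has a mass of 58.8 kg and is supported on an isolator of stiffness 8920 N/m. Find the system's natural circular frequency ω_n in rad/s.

ω_n = √(k/m) = √(8920/58.8) = √151.7 = 12.32 rad/s.

12.3 rad/s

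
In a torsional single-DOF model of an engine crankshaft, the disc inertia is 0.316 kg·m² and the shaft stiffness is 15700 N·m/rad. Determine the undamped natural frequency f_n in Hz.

ω_n = √(k_t/J) = √(15700/0.316) = √49680 = 222.9 rad/s.
f_n = ω_n/(2π) = 222.9/6.283 = 35.48 Hz.

35.5 Hz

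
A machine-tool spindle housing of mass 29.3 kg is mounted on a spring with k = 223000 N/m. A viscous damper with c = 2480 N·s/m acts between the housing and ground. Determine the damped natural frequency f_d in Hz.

12.1 Hz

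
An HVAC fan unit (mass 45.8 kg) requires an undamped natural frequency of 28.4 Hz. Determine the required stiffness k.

ω_n = 2πf_n = 2π × 28.4 = 178.4 rad/s.
k = m·ω_n² = 45.8 × 178.4² = 45.8 × 31840 = 1458000 N/m.

1460000 N/m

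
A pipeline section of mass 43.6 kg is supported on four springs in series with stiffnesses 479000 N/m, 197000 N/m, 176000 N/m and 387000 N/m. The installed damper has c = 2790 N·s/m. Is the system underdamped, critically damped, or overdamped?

Series springs: 1/k_eq = 1/479000 + 1/197000 + 1/176000 + 1/387000 = 1.543×10^-5, so k_eq = 64810 N/m.
c_c = 2√(k_eq·m) = 3362 N·s/m; ζ = c/c_c = 2790/3362 = 0.830.
Since ζ < 1 the system is underdamped.

underdamped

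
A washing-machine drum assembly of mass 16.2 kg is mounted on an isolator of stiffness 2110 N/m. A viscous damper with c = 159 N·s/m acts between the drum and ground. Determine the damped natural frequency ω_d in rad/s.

ω_n = √(k/m) = √(2110/16.2) = 11.41 rad/s.
Critical damping c_c = 2√(k·m) = 2√(2110 × 16.2) = 369.8 N·s/m, so ζ = c/c_c = 159/369.8 = 0.4300.
ω_d = ω_n√(1 − ζ²) = 11.41 × √(1 − 0.185) = 10.30 rad/s.

10.3 rad/s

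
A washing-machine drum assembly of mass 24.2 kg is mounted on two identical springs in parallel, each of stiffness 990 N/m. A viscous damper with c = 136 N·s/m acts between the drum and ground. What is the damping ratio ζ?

0.311

Parallel springs add: k_eq = 2 × 990 = 1980 N/m.
ω_n = √(k_eq/m) = √(1980/24.2) = 9.045 rad/s.
Critical damping c_c = 2√(k_eq·m) = 2√(1980 × 24.2) = 437.8 N·s/m, so ζ = c/c_c = 136/437.8 = 0.3106.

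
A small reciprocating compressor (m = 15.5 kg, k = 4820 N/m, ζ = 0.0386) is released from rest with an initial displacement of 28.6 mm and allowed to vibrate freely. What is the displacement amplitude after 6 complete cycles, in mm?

Logarithmic decrement δ = 2πζ/√(1 − ζ²) = 2π × 0.03860/√(1 − 0.00149) = 0.2427.
After n cycles, x_n/x₀ = e^(−nδ), so x_6 = 28.6 × e^(−6 × 0.2427) = 28.6 × 0.2331 = 6.667 mm.

6.67 mm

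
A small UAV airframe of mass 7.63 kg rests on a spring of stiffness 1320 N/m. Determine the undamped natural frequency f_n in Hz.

2.09 Hz

ω_n = √(k/m) = √(1320/7.63) = √173.0 = 13.15 rad/s.
f_n = ω_n/(2π) = 13.15/6.283 = 2.093 Hz.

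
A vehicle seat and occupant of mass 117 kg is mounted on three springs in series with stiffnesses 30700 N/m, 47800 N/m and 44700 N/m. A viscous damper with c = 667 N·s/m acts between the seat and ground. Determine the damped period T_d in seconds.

Series springs: 1/k_eq = 1/30700 + 1/47800 + 1/44700 = 7.587×10^-5, so k_eq = 13180 N/m.
ω_n = √(k_eq/m) = √(13180/117) = 10.61 rad/s.
Critical damping c_c = 2√(k_eq·m) = 2√(13180 × 117) = 2484 N·s/m, so ζ = c/c_c = 667/2484 = 0.2685.
ω_d = ω_n√(1 − ζ²) = 10.61 × √(1 − 0.0721) = 10.22 rad/s.
T_d = 2π/ω_d = 0.6145 s.

0.615 s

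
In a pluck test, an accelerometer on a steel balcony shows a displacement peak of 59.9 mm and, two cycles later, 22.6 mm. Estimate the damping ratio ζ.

Logarithmic decrement δ = (1/n)·ln(x₀/x_n) = (1/2)·ln(59.9/22.6) = (1/2)·ln(2.650) = 0.4874.
ζ = δ/√(4π² + δ²) = 0.4874/√(39.48 + 0.238) = 0.4874/6.302 = 0.07733.

0.0773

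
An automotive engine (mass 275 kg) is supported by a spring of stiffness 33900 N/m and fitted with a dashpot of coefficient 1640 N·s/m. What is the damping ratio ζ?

0.269

ω_n = √(k/m) = √(33900/275) = 11.10 rad/s.
Critical damping c_c = 2√(k·m) = 2√(33900 × 275) = 6107 N·s/m, so ζ = c/c_c = 1640/6107 = 0.2686.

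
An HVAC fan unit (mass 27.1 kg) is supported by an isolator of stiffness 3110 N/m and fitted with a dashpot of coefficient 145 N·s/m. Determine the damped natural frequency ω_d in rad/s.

ω_n = √(k/m) = √(3110/27.1) = 10.71 rad/s.
Critical damping c_c = 2√(k·m) = 2√(3110 × 27.1) = 580.6 N·s/m, so ζ = c/c_c = 145/580.6 = 0.2497.
ω_d = ω_n√(1 − ζ²) = 10.71 × √(1 − 0.0624) = 10.37 rad/s.

10.4 rad/s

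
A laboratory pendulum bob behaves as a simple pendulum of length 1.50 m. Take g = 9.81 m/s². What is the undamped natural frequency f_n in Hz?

0.407 Hz

For a simple pendulum ω_n = √(g/L) = √(9.81/1.50) = √6.540 = 2.557 rad/s.
f_n = ω_n/(2π) = 2.557/6.283 = 0.4070 Hz.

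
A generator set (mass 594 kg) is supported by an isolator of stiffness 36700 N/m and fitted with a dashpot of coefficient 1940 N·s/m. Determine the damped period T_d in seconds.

ω_n = √(k/m) = √(36700/594) = 7.860 rad/s.
Critical damping c_c = 2√(k·m) = 2√(36700 × 594) = 9338 N·s/m, so ζ = c/c_c = 1940/9338 = 0.2078.
ω_d = ω_n√(1 − ζ²) = 7.860 × √(1 − 0.0432) = 7.689 rad/s.
T_d = 2π/ω_d = 0.8172 s.

0.817 s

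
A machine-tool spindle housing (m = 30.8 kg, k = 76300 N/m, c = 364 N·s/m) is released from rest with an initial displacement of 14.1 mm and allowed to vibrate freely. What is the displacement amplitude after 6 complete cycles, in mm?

0.155 mm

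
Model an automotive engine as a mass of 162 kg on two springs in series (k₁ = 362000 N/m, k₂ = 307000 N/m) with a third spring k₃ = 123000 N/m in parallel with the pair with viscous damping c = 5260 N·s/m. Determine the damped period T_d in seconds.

Series pair: k_s = k₁k₂/(k₁+k₂) = (362000)(307000)/(362000 + 307000) = 166100 N/m. In parallel with k₃: k_eq = 166100 + 123000 = 289100 N/m.
ω_n = √(k_eq/m) = √(289100/162) = 42.25 rad/s.
Critical damping c_c = 2√(k_eq·m) = 2√(289100 × 162) = 13690 N·s/m, so ζ = c/c_c = 5260/13690 = 0.3843.
ω_d = ω_n√(1 − ζ²) = 42.25 × √(1 − 0.148) = 39.00 rad/s.
T_d = 2π/ω_d = 0.1611 s.

0.161 s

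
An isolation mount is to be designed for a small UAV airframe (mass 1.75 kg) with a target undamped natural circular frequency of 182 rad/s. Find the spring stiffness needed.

k = m·ω_n² = 1.75 × 182.0² = 1.75 × 33120 = 57970 N/m.

58000 N/m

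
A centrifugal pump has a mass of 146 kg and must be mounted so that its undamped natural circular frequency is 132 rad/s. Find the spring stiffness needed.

2540000 N/m

k = m·ω_n² = 146 × 132.0² = 146 × 17420 = 2544000 N/m.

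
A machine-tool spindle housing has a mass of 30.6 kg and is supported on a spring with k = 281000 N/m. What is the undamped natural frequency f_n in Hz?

15.3 Hz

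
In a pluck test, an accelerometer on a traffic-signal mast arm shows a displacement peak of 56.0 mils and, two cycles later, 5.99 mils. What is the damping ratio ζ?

0.175

Logarithmic decrement δ = (1/n)·ln(x₀/x_n) = (1/2)·ln(56.0/5.99) = (1/2)·ln(9.349) = 1.118.
ζ = δ/√(4π² + δ²) = 1.118/√(39.48 + 1.25) = 1.118/6.382 = 0.1751.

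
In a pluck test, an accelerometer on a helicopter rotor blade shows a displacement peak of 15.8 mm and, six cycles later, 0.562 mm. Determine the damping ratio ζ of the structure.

Logarithmic decrement δ = (1/n)·ln(x₀/x_n) = (1/6)·ln(15.8/0.562) = (1/6)·ln(28.11) = 0.5560.
ζ = δ/√(4π² + δ²) = 0.5560/√(39.48 + 0.309) = 0.5560/6.308 = 0.08815.

0.0882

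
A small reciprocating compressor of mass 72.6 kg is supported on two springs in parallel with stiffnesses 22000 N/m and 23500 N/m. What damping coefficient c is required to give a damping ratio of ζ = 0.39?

1420 N·s/m

Parallel springs add: k_eq = 22000 + 23500 = 45500 N/m.
c_c = 2√(k_eq·m) = 2√(45500 × 72.6) = 3635 N·s/m.
c = ζ·c_c = 0.39 × 3635 = 1418 N·s/m.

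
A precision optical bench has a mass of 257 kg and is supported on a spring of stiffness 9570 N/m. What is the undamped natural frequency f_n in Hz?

0.971 Hz

ω_n = √(k/m) = √(9570/257) = √37.24 = 6.102 rad/s.
f_n = ω_n/(2π) = 6.102/6.283 = 0.9712 Hz.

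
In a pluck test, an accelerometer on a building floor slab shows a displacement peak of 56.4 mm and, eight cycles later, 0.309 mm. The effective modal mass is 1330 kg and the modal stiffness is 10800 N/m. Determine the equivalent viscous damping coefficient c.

Logarithmic decrement δ = (1/n)·ln(x₀/x_n) = (1/8)·ln(56.4/0.309) = (1/8)·ln(182.5) = 0.6509.
ζ = δ/√(4π² + δ²) = 0.6509/√(39.48 + 0.424) = 0.6509/6.317 = 0.1030.
c = ζ · 2√(km) = 0.1030 × 2√(10800 × 1330) = 0.1030 × 7580 = 781.0 N·s/m.

781 N·s/m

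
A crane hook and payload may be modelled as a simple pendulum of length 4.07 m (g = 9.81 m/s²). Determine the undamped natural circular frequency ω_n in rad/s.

1.55 rad/s

For a simple pendulum ω_n = √(g/L) = √(9.81/4.07) = √2.410 = 1.553 rad/s.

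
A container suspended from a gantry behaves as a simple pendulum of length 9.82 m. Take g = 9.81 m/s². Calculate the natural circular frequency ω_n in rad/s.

0.999 rad/s

For a simple pendulum ω_n = √(g/L) = √(9.81/9.82) = √0.9990 = 0.9995 rad/s.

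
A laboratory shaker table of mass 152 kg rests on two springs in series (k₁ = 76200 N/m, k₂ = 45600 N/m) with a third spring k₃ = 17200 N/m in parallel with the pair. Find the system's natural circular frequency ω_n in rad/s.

Series pair: k_s = k₁k₂/(k₁+k₂) = (76200)(45600)/(76200 + 45600) = 28530 N/m. In parallel with k₃: k_eq = 28530 + 17200 = 45730 N/m.
ω_n = √(k_eq/m) = √(45730/152) = √300.8 = 17.34 rad/s.

17.3 rad/s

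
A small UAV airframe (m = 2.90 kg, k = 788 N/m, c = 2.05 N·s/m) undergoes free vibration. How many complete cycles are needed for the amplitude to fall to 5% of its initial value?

ζ = c/(2√(km)) = 2.05/(2√(788 × 2.90)) = 2.05/95.61 = 0.02144.
Logarithmic decrement δ = 2πζ/√(1 − ζ²) = 2π × 0.02144/√(1 − 0.000460) = 0.1348.
x_n/x₀ = e^(−nδ) ≤ 0.05; take ln: n ≥ ln(1/0.05)/δ = 2.996/0.1348 = 22.23.
So 23 complete cycles are required.

23 cycles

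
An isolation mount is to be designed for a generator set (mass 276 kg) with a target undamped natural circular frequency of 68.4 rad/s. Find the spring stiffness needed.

k = m·ω_n² = 276 × 68.40² = 276 × 4679 = 1291000 N/m.

1290000 N/m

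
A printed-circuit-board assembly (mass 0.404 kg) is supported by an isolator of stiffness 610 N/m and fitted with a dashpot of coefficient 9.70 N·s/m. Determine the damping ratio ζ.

0.309

ω_n = √(k/m) = √(610.0/0.404) = 38.86 rad/s.
Critical damping c_c = 2√(k·m) = 2√(610.0 × 0.404) = 31.40 N·s/m, so ζ = c/c_c = 9.70/31.40 = 0.3089.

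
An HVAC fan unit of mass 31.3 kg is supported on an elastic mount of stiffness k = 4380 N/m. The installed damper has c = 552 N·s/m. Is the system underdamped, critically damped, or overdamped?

underdamped

c_c = 2√(k·m) = 740.5 N·s/m; ζ = c/c_c = 552/740.5 = 0.745.
Since ζ < 1 the system is underdamped.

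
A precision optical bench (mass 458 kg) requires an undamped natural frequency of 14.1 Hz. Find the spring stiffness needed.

ω_n = 2πf_n = 2π × 14.1 = 88.59 rad/s.
k = m·ω_n² = 458 × 88.59² = 458 × 7849 = 3595000 N/m.

3590000 N/m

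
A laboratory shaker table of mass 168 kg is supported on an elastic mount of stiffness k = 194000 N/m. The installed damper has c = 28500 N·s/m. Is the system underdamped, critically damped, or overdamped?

overdamped

c_c = 2√(k·m) = 11420 N·s/m; ζ = c/c_c = 28500/11420 = 2.50.
Since ζ > 1 the system is overdamped.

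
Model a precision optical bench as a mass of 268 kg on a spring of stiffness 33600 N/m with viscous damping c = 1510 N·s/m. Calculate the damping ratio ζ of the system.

ω_n = √(k/m) = √(33600/268) = 11.20 rad/s.
Critical damping c_c = 2√(k·m) = 2√(33600 × 268) = 6002 N·s/m, so ζ = c/c_c = 1510/6002 = 0.2516.

0.252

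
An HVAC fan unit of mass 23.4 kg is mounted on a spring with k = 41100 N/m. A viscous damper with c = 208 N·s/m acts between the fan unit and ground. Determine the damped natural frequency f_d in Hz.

6.63 Hz

ω_n = √(k/m) = √(41100/23.4) = 41.91 rad/s.
Critical damping c_c = 2√(k·m) = 2√(41100 × 23.4) = 1961 N·s/m, so ζ = c/c_c = 208/1961 = 0.1060.
ω_d = ω_n√(1 − ζ²) = 41.91 × √(1 − 0.0112) = 41.67 rad/s.
f_d = ω_d/(2π) = 6.632 Hz.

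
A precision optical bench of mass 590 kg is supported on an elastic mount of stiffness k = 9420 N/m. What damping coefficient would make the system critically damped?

4710 N·s/m

c_c = 2√(k·m) = 2√(9420 × 590) = 2 × 2357 = 4715 N·s/m.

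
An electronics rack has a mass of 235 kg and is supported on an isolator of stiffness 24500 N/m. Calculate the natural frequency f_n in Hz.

ω_n = √(k/m) = √(24500/235) = √104.3 = 10.21 rad/s.
f_n = ω_n/(2π) = 10.21/6.283 = 1.625 Hz.

1.63 Hz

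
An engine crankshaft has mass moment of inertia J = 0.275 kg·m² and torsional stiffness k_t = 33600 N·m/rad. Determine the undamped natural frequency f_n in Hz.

55.6 Hz

ω_n = √(k_t/J) = √(33600/0.275) = √122200 = 349.5 rad/s.
f_n = ω_n/(2π) = 349.5/6.283 = 55.63 Hz.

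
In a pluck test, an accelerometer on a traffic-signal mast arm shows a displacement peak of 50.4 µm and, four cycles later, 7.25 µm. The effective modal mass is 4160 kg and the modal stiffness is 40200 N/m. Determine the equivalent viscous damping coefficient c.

Logarithmic decrement δ = (1/n)·ln(x₀/x_n) = (1/4)·ln(50.4/7.25) = (1/4)·ln(6.952) = 0.4847.
ζ = δ/√(4π² + δ²) = 0.4847/√(39.48 + 0.235) = 0.4847/6.302 = 0.07692.
c = ζ · 2√(km) = 0.07692 × 2√(40200 × 4160) = 0.07692 × 25860 = 1989 N·s/m.

1990 N·s/m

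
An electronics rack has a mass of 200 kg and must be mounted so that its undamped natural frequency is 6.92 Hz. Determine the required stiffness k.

378000 N/m

ω_n = 2πf_n = 2π × 6.92 = 43.48 rad/s.
k = m·ω_n² = 200 × 43.48² = 200 × 1890 = 378100 N/m.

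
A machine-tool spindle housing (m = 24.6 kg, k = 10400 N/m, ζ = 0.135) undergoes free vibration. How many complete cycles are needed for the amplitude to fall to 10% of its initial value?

Logarithmic decrement δ = 2πζ/√(1 − ζ²) = 2π × 0.1350/√(1 − 0.0182) = 0.8561.
x_n/x₀ = e^(−nδ) ≤ 0.1; take ln: n ≥ ln(1/0.1)/δ = 2.303/0.8561 = 2.690.
So 3 complete cycles are required.

3 cycles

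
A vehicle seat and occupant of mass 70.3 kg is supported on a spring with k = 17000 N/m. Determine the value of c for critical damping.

c_c = 2√(k·m) = 2√(17000 × 70.3) = 2 × 1093 = 2186 N·s/m.

2190 N·s/m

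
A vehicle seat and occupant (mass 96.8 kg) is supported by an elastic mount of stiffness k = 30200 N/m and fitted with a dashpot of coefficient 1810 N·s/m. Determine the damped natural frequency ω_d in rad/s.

ω_n = √(k/m) = √(30200/96.8) = 17.66 rad/s.
Critical damping c_c = 2√(k·m) = 2√(30200 × 96.8) = 3420 N·s/m, so ζ = c/c_c = 1810/3420 = 0.5293.
ω_d = ω_n√(1 − ζ²) = 17.66 × √(1 − 0.280) = 14.99 rad/s.

15.0 rad/s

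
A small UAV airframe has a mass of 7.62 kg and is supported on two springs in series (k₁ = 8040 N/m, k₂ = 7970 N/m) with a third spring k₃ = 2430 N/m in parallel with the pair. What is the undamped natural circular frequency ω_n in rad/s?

Series pair: k_s = k₁k₂/(k₁+k₂) = (8040)(7970)/(8040 + 7970) = 4002 N/m. In parallel with k₃: k_eq = 4002 + 2430 = 6432 N/m.
ω_n = √(k_eq/m) = √(6432/7.62) = √844.2 = 29.05 rad/s.

29.1 rad/s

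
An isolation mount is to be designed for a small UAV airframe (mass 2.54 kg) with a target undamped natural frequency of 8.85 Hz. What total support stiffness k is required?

ω_n = 2πf_n = 2π × 8.85 = 55.61 rad/s.
k = m·ω_n² = 2.54 × 55.61² = 2.54 × 3092 = 7854 N/m.

7850 N/m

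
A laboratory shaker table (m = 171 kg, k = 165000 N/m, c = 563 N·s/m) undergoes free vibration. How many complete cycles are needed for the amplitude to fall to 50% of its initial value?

ζ = c/(2√(km)) = 563/(2√(165000 × 171)) = 563/10620 = 0.05300.
Logarithmic decrement δ = 2πζ/√(1 − ζ²) = 2π × 0.05300/√(1 − 0.00281) = 0.3334.
x_n/x₀ = e^(−nδ) ≤ 0.5; take ln: n ≥ ln(1/0.5)/δ = 0.6931/0.3334 = 2.079.
So 3 complete cycles are required.

3 cycles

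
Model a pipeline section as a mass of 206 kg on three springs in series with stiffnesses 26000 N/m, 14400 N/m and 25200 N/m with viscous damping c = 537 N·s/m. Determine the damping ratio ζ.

0.227

Series springs: 1/k_eq = 1/26000 + 1/14400 + 1/25200 = 0.0001476, so k_eq = 6776 N/m.
ω_n = √(k_eq/m) = √(6776/206) = 5.735 rad/s.
Critical damping c_c = 2√(k_eq·m) = 2√(6776 × 206) = 2363 N·s/m, so ζ = c/c_c = 537/2363 = 0.2273.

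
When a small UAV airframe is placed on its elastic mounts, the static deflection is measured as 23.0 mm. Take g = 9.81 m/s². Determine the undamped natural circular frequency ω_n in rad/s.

20.7 rad/s

ω_n = √(g/δ_st) = √(9.81/0.0230) = √426.5 = 20.65 rad/s.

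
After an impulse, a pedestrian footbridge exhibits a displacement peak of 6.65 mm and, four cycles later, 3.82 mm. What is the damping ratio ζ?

Logarithmic decrement δ = (1/n)·ln(x₀/x_n) = (1/4)·ln(6.65/3.82) = (1/4)·ln(1.741) = 0.1386.
ζ = δ/√(4π² + δ²) = 0.1386/√(39.48 + 0.0192) = 0.1386/6.285 = 0.02205.

0.0221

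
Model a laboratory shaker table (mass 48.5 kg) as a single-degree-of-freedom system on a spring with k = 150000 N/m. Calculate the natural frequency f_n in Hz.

ω_n = √(k/m) = √(150000/48.5) = √3093 = 55.61 rad/s.
f_n = ω_n/(2π) = 55.61/6.283 = 8.851 Hz.

8.85 Hz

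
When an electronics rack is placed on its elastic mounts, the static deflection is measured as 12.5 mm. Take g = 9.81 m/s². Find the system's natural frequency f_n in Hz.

ω_n = √(g/δ_st) = √(9.81/0.0125) = √784.8 = 28.01 rad/s.
f_n = ω_n/(2π) = 28.01/6.283 = 4.459 Hz.

4.46 Hz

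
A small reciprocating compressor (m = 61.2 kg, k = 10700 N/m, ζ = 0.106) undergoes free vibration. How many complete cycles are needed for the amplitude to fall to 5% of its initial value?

5 cycles

Logarithmic decrement δ = 2πζ/√(1 − ζ²) = 2π × 0.1060/√(1 − 0.0112) = 0.6698.
x_n/x₀ = e^(−nδ) ≤ 0.05; take ln: n ≥ ln(1/0.05)/δ = 2.996/0.6698 = 4.473.
So 5 complete cycles are required.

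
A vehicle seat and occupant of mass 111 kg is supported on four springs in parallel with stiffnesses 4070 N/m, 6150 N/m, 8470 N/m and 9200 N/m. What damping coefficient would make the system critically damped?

3520 N·s/m

Parallel springs add: k_eq = 4070 + 6150 + 8470 + 9200 = 27890 N/m.
c_c = 2√(k_eq·m) = 2√(27890 × 111) = 2 × 1759 = 3519 N·s/m.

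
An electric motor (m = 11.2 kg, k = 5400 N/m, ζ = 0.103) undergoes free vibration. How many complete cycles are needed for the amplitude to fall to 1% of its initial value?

8 cycles

Logarithmic decrement δ = 2πζ/√(1 − ζ²) = 2π × 0.1030/√(1 − 0.0106) = 0.6506.
x_n/x₀ = e^(−nδ) ≤ 0.01; take ln: n ≥ ln(1/0.01)/δ = 4.605/0.6506 = 7.078.
So 8 complete cycles are required.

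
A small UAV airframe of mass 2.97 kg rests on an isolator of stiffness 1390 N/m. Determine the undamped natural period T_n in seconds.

ω_n = √(k/m) = √(1390/2.97) = √468.0 = 21.63 rad/s.
T_n = 2π/ω_n = 6.283/21.63 = 0.2904 s.

0.290 s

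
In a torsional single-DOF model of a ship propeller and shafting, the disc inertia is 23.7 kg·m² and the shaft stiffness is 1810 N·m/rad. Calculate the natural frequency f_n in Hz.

1.39 Hz

ω_n = √(k_t/J) = √(1810/23.7) = √76.37 = 8.739 rad/s.
f_n = ω_n/(2π) = 8.739/6.283 = 1.391 Hz.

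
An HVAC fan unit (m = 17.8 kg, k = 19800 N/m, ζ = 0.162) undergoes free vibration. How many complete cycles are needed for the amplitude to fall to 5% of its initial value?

Logarithmic decrement δ = 2πζ/√(1 − ζ²) = 2π × 0.1620/√(1 − 0.0262) = 1.032.
x_n/x₀ = e^(−nδ) ≤ 0.05; take ln: n ≥ ln(1/0.05)/δ = 2.996/1.032 = 2.904.
So 3 complete cycles are required.

3 cycles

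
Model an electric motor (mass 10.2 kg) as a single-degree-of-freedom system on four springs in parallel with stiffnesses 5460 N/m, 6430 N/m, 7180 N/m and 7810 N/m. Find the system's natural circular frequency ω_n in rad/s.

51.3 rad/s

Parallel springs add: k_eq = 5460 + 6430 + 7180 + 7810 = 26880 N/m.
ω_n = √(k_eq/m) = √(26880/10.2) = √2635 = 51.34 rad/s.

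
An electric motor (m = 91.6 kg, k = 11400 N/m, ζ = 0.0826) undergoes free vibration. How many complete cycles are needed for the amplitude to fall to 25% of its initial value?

Logarithmic decrement δ = 2πζ/√(1 − ζ²) = 2π × 0.08260/√(1 − 0.00682) = 0.5208.
x_n/x₀ = e^(−nδ) ≤ 0.25; take ln: n ≥ ln(1/0.25)/δ = 1.386/0.5208 = 2.662.
So 3 complete cycles are required.

3 cycles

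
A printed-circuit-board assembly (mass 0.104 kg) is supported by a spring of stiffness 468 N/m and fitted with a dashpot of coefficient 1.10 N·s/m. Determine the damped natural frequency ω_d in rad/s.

66.9 rad/s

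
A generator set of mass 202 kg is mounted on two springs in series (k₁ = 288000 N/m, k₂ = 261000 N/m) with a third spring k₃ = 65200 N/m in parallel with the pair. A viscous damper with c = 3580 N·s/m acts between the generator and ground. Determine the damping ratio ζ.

0.280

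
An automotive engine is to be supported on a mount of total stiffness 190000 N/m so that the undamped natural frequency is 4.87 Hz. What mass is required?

ω_n = 2πf_n = 2π × 4.87 = 30.60 rad/s.
m = k/ω_n² = 190000/30.60² = 190000/936.3 = 202.9 kg.

203 kg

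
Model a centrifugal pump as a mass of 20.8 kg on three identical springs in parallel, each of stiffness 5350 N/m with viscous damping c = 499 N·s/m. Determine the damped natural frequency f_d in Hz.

Parallel springs add: k_eq = 3 × 5350 = 16050 N/m.
ω_n = √(k_eq/m) = √(16050/20.8) = 27.78 rad/s.
Critical damping c_c = 2√(k_eq·m) = 2√(16050 × 20.8) = 1156 N·s/m, so ζ = c/c_c = 499/1156 = 0.4318.
ω_d = ω_n√(1 − ζ²) = 27.78 × √(1 − 0.186) = 25.05 rad/s.
f_d = ω_d/(2π) = 3.988 Hz.

3.99 Hz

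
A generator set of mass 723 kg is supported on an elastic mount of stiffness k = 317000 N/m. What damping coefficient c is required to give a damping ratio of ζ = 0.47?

c_c = 2√(k·m) = 2√(317000 × 723) = 30280 N·s/m.
c = ζ·c_c = 0.47 × 30280 = 14230 N·s/m.

14200 N·s/m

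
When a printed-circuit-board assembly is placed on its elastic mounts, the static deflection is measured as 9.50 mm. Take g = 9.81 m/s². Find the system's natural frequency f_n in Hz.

5.11 Hz

ω_n = √(g/δ_st) = √(9.81/0.00950) = √1033 = 32.13 rad/s.
f_n = ω_n/(2π) = 32.13/6.283 = 5.114 Hz.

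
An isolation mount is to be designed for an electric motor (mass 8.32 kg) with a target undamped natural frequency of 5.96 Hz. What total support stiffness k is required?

11700 N/m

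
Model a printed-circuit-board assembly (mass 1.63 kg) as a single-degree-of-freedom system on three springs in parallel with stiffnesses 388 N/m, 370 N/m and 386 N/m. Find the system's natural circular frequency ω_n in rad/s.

26.5 rad/s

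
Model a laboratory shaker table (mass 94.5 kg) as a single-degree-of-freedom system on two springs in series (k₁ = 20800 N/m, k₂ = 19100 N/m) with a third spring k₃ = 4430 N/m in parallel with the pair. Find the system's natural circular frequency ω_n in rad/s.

12.3 rad/s

Series pair: k_s = k₁k₂/(k₁+k₂) = (20800)(19100)/(20800 + 19100) = 9957 N/m. In parallel with k₃: k_eq = 9957 + 4430 = 14390 N/m.
ω_n = √(k_eq/m) = √(14390/94.5) = √152.2 = 12.34 rad/s.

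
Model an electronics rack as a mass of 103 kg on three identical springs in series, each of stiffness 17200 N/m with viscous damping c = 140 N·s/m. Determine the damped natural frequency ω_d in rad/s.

Series springs: 1/k_eq = 3/17200, so k_eq = 17200/3 = 5733 N/m.
ω_n = √(k_eq/m) = √(5733/103) = 7.461 rad/s.
Critical damping c_c = 2√(k_eq·m) = 2√(5733 × 103) = 1537 N·s/m, so ζ = c/c_c = 140/1537 = 0.09109.
ω_d = ω_n√(1 − ζ²) = 7.461 × √(1 − 0.00830) = 7.430 rad/s.

7.43 rad/s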